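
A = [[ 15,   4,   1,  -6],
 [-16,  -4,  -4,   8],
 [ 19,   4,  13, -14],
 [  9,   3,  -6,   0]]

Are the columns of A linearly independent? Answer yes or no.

Row reduce A to echelon form.
R2 ← R2 + (16/15)·R1: [0, 4/15, -44/15, 8/5]
R3 ← R3 − (19/15)·R1: [0, -16/15, 176/15, -32/5]
R4 ← R4 − (3/5)·R1: [0, 3/5, -33/5, 18/5]
R3 ← R3 + (4)·R2: [0, 0, 0, 0]
R4 ← R4 − (9/4)·R2: [0, 0, 0, 0]
2 pivots among 4 columns.
Only 2 < 4 pivot columns, so the columns are linearly dependent.

no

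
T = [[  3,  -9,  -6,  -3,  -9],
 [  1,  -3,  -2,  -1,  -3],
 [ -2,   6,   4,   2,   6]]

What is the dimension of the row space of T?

1

Row reduce to echelon form.
R2 ← R2 − (1/3)·R1: [0, 0, 0, 0, 0]
R3 ← R3 + (2/3)·R1: [0, 0, 0, 0, 0]
Echelon form has 1 nonzero row, so rank(T) = 1.
The row space has dimension equal to the rank: 1.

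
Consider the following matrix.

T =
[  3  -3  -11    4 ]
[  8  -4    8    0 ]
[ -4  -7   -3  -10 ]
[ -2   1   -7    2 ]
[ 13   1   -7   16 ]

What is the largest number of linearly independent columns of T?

3

Row reduce to echelon form.
R2 ← R2 − (8/3)·R1: [0, 4, 112/3, -32/3]
R3 ← R3 + (4/3)·R1: [0, -11, -53/3, -14/3]
R4 ← R4 + (2/3)·R1: [0, -1, -43/3, 14/3]
R5 ← R5 − (13/3)·R1: [0, 14, 122/3, -4/3]
R3 ← R3 + (11/4)·R2: [0, 0, 85, -34]
R4 ← R4 + (1/4)·R2: [0, 0, -5, 2]
R5 ← R5 − (7/2)·R2: [0, 0, -90, 36]
R4 ← R4 + (1/17)·R3: [0, 0, 0, 0]
R5 ← R5 + (18/17)·R3: [0, 0, 0, 0]
Echelon form has 3 nonzero rows, so rank(T) = 3.
The rank gives the maximum number of linearly independent columns: 3.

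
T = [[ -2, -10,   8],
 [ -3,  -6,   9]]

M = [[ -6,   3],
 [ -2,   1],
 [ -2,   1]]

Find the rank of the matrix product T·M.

1

First compute TM:
[[ 16,  -8],
 [ 12,  -6]]
Now row reduce the product.
R2 ← R2 − (3/4)·R1: [0, 0]
1 nonzero row, so rank(TM) = 1.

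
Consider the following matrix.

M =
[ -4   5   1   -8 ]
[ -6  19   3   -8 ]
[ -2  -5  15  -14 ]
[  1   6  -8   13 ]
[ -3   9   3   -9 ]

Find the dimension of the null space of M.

0

Row reduce to echelon form.
R2 ← R2 − (3/2)·R1: [0, 23/2, 3/2, 4]
R3 ← R3 − (1/2)·R1: [0, -15/2, 29/2, -10]
R4 ← R4 + (1/4)·R1: [0, 29/4, -31/4, 11]
R5 ← R5 − (3/4)·R1: [0, 21/4, 9/4, -3]
R3 ← R3 + (15/23)·R2: [0, 0, 356/23, -170/23]
R4 ← R4 − (29/46)·R2: [0, 0, -200/23, 195/23]
R5 ← R5 − (21/46)·R2: [0, 0, 36/23, -111/23]
R4 ← R4 + (50/89)·R3: [0, 0, 0, 385/89]
R5 ← R5 − (9/89)·R3: [0, 0, 0, -363/89]
R5 ← R5 + (33/35)·R4: [0, 0, 0, 0]
4 nonzero rows, so rank(M) = 4.
M has 4 columns; by rank–nullity, nullity = 4 − 4 = 0.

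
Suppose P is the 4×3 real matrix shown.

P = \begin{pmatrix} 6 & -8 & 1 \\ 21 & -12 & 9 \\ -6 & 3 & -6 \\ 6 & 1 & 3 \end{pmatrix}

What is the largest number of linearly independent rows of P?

Row reduce to echelon form.
R2 ← R2 − (7/2)·R1: [0, 16, 11/2]
R3 ← R3 + R1: [0, -5, -5]
R4 ← R4 − R1: [0, 9, 2]
R3 ← R3 + (5/16)·R2: [0, 0, -105/32]
R4 ← R4 − (9/16)·R2: [0, 0, -35/32]
R4 ← R4 − (1/3)·R3: [0, 0, 0]
Echelon form has 3 nonzero rows, so rank(P) = 3.
The rank gives the maximum number of linearly independent rows: 3.

3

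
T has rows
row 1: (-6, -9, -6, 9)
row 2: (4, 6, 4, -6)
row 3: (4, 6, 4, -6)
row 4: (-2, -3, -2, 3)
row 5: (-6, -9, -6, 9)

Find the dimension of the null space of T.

Row reduce to echelon form.
R2 ← R2 + (2/3)·R1: [0, 0, 0, 0]
R3 ← R3 + (2/3)·R1: [0, 0, 0, 0]
R4 ← R4 − (1/3)·R1: [0, 0, 0, 0]
R5 ← R5 − R1: [0, 0, 0, 0]
1 nonzero row, so rank(T) = 1.
T has 4 columns; by rank–nullity, nullity = 4 − 1 = 3.

3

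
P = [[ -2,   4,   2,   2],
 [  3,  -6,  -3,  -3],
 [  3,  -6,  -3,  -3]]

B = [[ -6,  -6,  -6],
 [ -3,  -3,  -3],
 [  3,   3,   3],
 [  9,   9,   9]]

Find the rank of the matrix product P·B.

First compute PB:
[[ 24,  24,  24],
 [-36, -36, -36],
 [-36, -36, -36]]
Now row reduce the product.
R2 ← R2 + (3/2)·R1: [0, 0, 0]
R3 ← R3 + (3/2)·R1: [0, 0, 0]
1 nonzero row, so rank(PB) = 1.

1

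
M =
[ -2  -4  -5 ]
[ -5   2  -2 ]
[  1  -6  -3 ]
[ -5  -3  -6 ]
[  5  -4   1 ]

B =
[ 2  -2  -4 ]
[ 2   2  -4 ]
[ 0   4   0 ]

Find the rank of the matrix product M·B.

First compute MB:
[[-12, -24,  24],
 [ -6,   6,  12],
 [-10, -26,  20],
 [-16, -20,  32],
 [  2, -14,  -4]]
Now row reduce the product.
R2 ← R2 − (1/2)·R1: [0, 18, 0]
R3 ← R3 − (5/6)·R1: [0, -6, 0]
R4 ← R4 − (4/3)·R1: [0, 12, 0]
R5 ← R5 + (1/6)·R1: [0, -18, 0]
R3 ← R3 + (1/3)·R2: [0, 0, 0]
R4 ← R4 − (2/3)·R2: [0, 0, 0]
R5 ← R5 + R2: [0, 0, 0]
2 nonzero rows, so rank(MB) = 2.

2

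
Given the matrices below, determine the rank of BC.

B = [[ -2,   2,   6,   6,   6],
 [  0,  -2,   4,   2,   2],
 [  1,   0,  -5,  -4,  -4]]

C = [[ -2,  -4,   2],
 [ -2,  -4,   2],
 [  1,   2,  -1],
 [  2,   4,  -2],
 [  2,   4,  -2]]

1

First compute BC:
[[ 30,  60, -30],
 [ 16,  32, -16],
 [-23, -46,  23]]
Now row reduce the product.
R2 ← R2 − (8/15)·R1: [0, 0, 0]
R3 ← R3 + (23/30)·R1: [0, 0, 0]
1 nonzero row, so rank(BC) = 1.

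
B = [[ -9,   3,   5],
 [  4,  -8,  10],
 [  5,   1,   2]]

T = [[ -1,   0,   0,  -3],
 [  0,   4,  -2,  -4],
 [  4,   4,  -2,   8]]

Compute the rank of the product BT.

2

First compute BT:
[[ 29,  32, -16,  55],
 [ 36,   8,  -4, 100],
 [  3,  12,  -6,  -3]]
Now row reduce the product.
R2 ← R2 − (36/29)·R1: [0, -920/29, 460/29, 920/29]
R3 ← R3 − (3/29)·R1: [0, 252/29, -126/29, -252/29]
R3 ← R3 + (63/230)·R2: [0, 0, 0, 0]
2 nonzero rows, so rank(BT) = 2.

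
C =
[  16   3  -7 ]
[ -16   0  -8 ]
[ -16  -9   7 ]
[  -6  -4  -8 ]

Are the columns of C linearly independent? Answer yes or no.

Row reduce C to echelon form.
R2 ← R2 + R1: [0, 3, -15]
R3 ← R3 + R1: [0, -6, 0]
R4 ← R4 + (3/8)·R1: [0, -23/8, -85/8]
R3 ← R3 + (2)·R2: [0, 0, -30]
R4 ← R4 + (23/24)·R2: [0, 0, -25]
R4 ← R4 − (5/6)·R3: [0, 0, 0]
3 pivots among 3 columns.
Every column is a pivot column, so the columns are linearly independent.

yes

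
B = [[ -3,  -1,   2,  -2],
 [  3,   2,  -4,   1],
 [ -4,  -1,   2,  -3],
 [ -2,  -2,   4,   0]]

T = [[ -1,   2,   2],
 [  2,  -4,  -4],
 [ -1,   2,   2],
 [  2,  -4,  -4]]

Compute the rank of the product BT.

1

First compute BT:
[[ -5,  10,  10],
 [  7, -14, -14],
 [ -6,  12,  12],
 [ -6,  12,  12]]
Now row reduce the product.
R2 ← R2 + (7/5)·R1: [0, 0, 0]
R3 ← R3 − (6/5)·R1: [0, 0, 0]
R4 ← R4 − (6/5)·R1: [0, 0, 0]
1 nonzero row, so rank(BT) = 1.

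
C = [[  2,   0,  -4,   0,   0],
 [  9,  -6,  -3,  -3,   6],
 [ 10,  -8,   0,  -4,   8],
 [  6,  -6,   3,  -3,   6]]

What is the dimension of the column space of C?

2

Row reduce to echelon form.
R2 ← R2 − (9/2)·R1: [0, -6, 15, -3, 6]
R3 ← R3 − (5)·R1: [0, -8, 20, -4, 8]
R4 ← R4 − (3)·R1: [0, -6, 15, -3, 6]
R3 ← R3 − (4/3)·R2: [0, 0, 0, 0, 0]
R4 ← R4 − R2: [0, 0, 0, 0, 0]
Echelon form has 2 nonzero rows, so rank(C) = 2.
The column space has dimension equal to the rank: 2.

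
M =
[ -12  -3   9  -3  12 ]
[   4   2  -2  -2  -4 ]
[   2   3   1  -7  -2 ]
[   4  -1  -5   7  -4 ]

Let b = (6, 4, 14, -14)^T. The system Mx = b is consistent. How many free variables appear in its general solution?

3

Row reduce the augmented matrix [M | b].
R2 ← R2 + (1/3)·R1: [0, 1, 1, -3, 0, 6]
R3 ← R3 + (1/6)·R1: [0, 5/2, 5/2, -15/2, 0, 15]
R4 ← R4 + (1/3)·R1: [0, -2, -2, 6, 0, -12]
R3 ← R3 − (5/2)·R2: [0, 0, 0, 0, 0, 0]
R4 ← R4 + (2)·R2: [0, 0, 0, 0, 0, 0]
The echelon form has 2 nonzero rows, and every pivot lies in the first 5 columns, so rank(M) = rank([M|b]) = 2.
The system is consistent.
Free variables = (unknowns) − (rank) = 5 − 2 = 3.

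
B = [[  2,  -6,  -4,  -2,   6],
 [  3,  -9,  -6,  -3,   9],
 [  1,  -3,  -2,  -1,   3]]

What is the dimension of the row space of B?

Row reduce to echelon form.
R2 ← R2 − (3/2)·R1: [0, 0, 0, 0, 0]
R3 ← R3 − (1/2)·R1: [0, 0, 0, 0, 0]
Echelon form has 1 nonzero row, so rank(B) = 1.
The row space has dimension equal to the rank: 1.

1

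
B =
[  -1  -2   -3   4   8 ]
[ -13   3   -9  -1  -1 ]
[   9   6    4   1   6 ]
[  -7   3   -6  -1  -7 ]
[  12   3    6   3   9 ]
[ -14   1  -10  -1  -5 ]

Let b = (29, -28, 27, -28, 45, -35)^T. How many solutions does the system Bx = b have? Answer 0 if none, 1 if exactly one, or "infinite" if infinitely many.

1

Row reduce the augmented matrix [B | b].
R2 ← R2 − (13)·R1: [0, 29, 30, -53, -105, -405]
R3 ← R3 + (9)·R1: [0, -12, -23, 37, 78, 288]
R4 ← R4 − (7)·R1: [0, 17, 15, -29, -63, -231]
R5 ← R5 + (12)·R1: [0, -21, -30, 51, 105, 393]
R6 ← R6 − (14)·R1: [0, 29, 32, -57, -117, -441]
R3 ← R3 + (12/29)·R2: [0, 0, -307/29, 437/29, 1002/29, 3492/29]
R4 ← R4 − (17/29)·R2: [0, 0, -75/29, 60/29, -42/29, 186/29]
R5 ← R5 + (21/29)·R2: [0, 0, -240/29, 366/29, 840/29, 2892/29]
R6 ← R6 − R2: [0, 0, 2, -4, -12, -36]
R4 ← R4 − (75/307)·R3: [0, 0, 0, -495/307, -3036/307, -7062/307]
R5 ← R5 − (240/307)·R3: [0, 0, 0, 258/307, 600/307, 1716/307]
R6 ← R6 + (58/307)·R3: [0, 0, 0, -354/307, -1680/307, -4068/307]
R5 ← R5 + (86/165)·R4: [0, 0, 0, 0, -16/5, -32/5]
R6 ← R6 − (118/165)·R4: [0, 0, 0, 0, 8/5, 16/5]
R6 ← R6 + (1/2)·R5: [0, 0, 0, 0, 0, 0]
The echelon form has 5 nonzero rows, and every pivot lies in the first 5 columns, so rank(B) = rank([B|b]) = 5.
The system is consistent.
rank = 5 = number of unknowns, so the solution is unique.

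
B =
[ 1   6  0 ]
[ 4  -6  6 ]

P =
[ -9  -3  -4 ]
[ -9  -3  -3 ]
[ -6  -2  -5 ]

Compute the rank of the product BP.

First compute BP:
[[-63, -21, -22],
 [-18,  -6, -28]]
Now row reduce the product.
R2 ← R2 − (2/7)·R1: [0, 0, -152/7]
2 nonzero rows, so rank(BP) = 2.

2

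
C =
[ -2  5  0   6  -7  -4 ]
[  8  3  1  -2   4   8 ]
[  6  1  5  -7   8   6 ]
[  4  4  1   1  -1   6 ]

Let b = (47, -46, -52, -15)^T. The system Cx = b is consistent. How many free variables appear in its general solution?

2

Row reduce the augmented matrix [C | b].
R2 ← R2 + (4)·R1: [0, 23, 1, 22, -24, -8, 142]
R3 ← R3 + (3)·R1: [0, 16, 5, 11, -13, -6, 89]
R4 ← R4 + (2)·R1: [0, 14, 1, 13, -15, -2, 79]
R3 ← R3 − (16/23)·R2: [0, 0, 99/23, -99/23, 85/23, -10/23, -225/23]
R4 ← R4 − (14/23)·R2: [0, 0, 9/23, -9/23, -9/23, 66/23, -171/23]
R4 ← R4 − (1/11)·R3: [0, 0, 0, 0, -8/11, 32/11, -72/11]
The echelon form has 4 nonzero rows, and every pivot lies in the first 6 columns, so rank(C) = rank([C|b]) = 4.
The system is consistent.
Free variables = (unknowns) − (rank) = 6 − 4 = 2.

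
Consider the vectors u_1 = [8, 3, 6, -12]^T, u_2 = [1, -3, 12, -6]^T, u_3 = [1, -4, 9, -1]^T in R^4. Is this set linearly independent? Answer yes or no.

Form the matrix with these vectors as rows and row reduce.
R2 ← R2 − (1/8)·R1: [0, -27/8, 45/4, -9/2]
R3 ← R3 − (1/8)·R1: [0, -35/8, 33/4, 1/2]
R3 ← R3 − (35/27)·R2: [0, 0, -19/3, 19/3]
3 nonzero rows, so the 3 vectors span a space of dimension 3.
Since 3 = 3, the vectors are linearly independent.

yes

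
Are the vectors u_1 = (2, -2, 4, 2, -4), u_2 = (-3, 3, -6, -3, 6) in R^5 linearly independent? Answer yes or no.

Form the matrix with these vectors as rows and row reduce.
R2 ← R2 + (3/2)·R1: [0, 0, 0, 0, 0]
1 nonzero row, so the 2 vectors span a space of dimension 1.
Since 1 < 2, the vectors are linearly dependent.

no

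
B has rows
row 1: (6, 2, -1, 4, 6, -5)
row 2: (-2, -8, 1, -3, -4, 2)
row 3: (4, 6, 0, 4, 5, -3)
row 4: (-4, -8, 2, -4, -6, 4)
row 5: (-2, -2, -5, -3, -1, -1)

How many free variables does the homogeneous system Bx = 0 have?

3

Row reduce to echelon form.
R2 ← R2 + (1/3)·R1: [0, -22/3, 2/3, -5/3, -2, 1/3]
R3 ← R3 − (2/3)·R1: [0, 14/3, 2/3, 4/3, 1, 1/3]
R4 ← R4 + (2/3)·R1: [0, -20/3, 4/3, -4/3, -2, 2/3]
R5 ← R5 + (1/3)·R1: [0, -4/3, -16/3, -5/3, 1, -8/3]
R3 ← R3 + (7/11)·R2: [0, 0, 12/11, 3/11, -3/11, 6/11]
R4 ← R4 − (10/11)·R2: [0, 0, 8/11, 2/11, -2/11, 4/11]
R5 ← R5 − (2/11)·R2: [0, 0, -60/11, -15/11, 15/11, -30/11]
R4 ← R4 − (2/3)·R3: [0, 0, 0, 0, 0, 0]
R5 ← R5 + (5)·R3: [0, 0, 0, 0, 0, 0]
3 nonzero rows, so rank(B) = 3.
B has 6 columns; by rank–nullity, nullity = 6 − 3 = 3.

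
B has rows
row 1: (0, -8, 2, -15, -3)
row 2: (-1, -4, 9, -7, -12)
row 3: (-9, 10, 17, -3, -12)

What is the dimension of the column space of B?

Row reduce to echelon form.
Swap R1 ↔ R2
R3 ← R3 − (9)·R1: [0, 46, -64, 60, 96]
R3 ← R3 + (23/4)·R2: [0, 0, -105/2, -105/4, 315/4]
Echelon form has 3 nonzero rows, so rank(B) = 3.
The column space has dimension equal to the rank: 3.

3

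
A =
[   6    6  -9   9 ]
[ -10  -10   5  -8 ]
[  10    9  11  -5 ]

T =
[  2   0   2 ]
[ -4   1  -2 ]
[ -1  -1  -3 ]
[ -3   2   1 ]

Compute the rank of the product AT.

2

First compute AT:
[[-30,  33,  36],
 [ 39, -31, -23],
 [-12, -12, -36]]
Now row reduce the product.
R2 ← R2 + (13/10)·R1: [0, 119/10, 119/5]
R3 ← R3 − (2/5)·R1: [0, -126/5, -252/5]
R3 ← R3 + (36/17)·R2: [0, 0, 0]
2 nonzero rows, so rank(AT) = 2.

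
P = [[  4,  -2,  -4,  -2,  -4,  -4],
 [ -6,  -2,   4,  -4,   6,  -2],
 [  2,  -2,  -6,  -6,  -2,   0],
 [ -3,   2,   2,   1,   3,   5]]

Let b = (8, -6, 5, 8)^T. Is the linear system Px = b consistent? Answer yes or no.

Row reduce the augmented matrix [P | b].
R2 ← R2 + (3/2)·R1: [0, -5, -2, -7, 0, -8, 6]
R3 ← R3 − (1/2)·R1: [0, -1, -4, -5, 0, 2, 1]
R4 ← R4 + (3/4)·R1: [0, 1/2, -1, -1/2, 0, 2, 14]
R3 ← R3 − (1/5)·R2: [0, 0, -18/5, -18/5, 0, 18/5, -1/5]
R4 ← R4 + (1/10)·R2: [0, 0, -6/5, -6/5, 0, 6/5, 73/5]
R4 ← R4 − (1/3)·R3: [0, 0, 0, 0, 0, 0, 44/3]
The echelon form has 4 nonzero rows; the last pivot sits in the augmented column, so rank(P) = 3 but rank([P|b]) = 4.
Since the ranks differ, the system is inconsistent.

no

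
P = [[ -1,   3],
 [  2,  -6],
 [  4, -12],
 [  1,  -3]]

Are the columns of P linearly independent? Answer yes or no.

Row reduce P to echelon form.
R2 ← R2 + (2)·R1: [0, 0]
R3 ← R3 + (4)·R1: [0, 0]
R4 ← R4 + R1: [0, 0]
1 pivot among 2 columns.
Only 1 < 2 pivot columns, so the columns are linearly dependent.

no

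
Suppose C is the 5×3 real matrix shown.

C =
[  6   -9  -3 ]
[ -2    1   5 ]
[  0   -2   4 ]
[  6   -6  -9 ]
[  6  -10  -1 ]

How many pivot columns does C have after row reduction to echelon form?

Row reduce to echelon form.
R2 ← R2 + (1/3)·R1: [0, -2, 4]
R4 ← R4 − R1: [0, 3, -6]
R5 ← R5 − R1: [0, -1, 2]
R3 ← R3 − R2: [0, 0, 0]
R4 ← R4 + (3/2)·R2: [0, 0, 0]
R5 ← R5 − (1/2)·R2: [0, 0, 0]
Echelon form has 2 nonzero rows, so rank(C) = 2.
Each nonzero row contributes one pivot column: 2 pivot columns.

2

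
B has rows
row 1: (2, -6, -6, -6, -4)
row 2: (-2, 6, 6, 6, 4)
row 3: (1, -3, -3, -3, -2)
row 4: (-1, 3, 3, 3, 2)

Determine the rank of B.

Row reduce to echelon form.
R2 ← R2 + R1: [0, 0, 0, 0, 0]
R3 ← R3 − (1/2)·R1: [0, 0, 0, 0, 0]
R4 ← R4 + (1/2)·R1: [0, 0, 0, 0, 0]
Echelon form has 1 nonzero row, so rank(B) = 1.

1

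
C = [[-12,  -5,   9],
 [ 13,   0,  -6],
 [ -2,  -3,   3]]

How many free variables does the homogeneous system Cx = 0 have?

1

Row reduce to echelon form.
R2 ← R2 + (13/12)·R1: [0, -65/12, 15/4]
R3 ← R3 − (1/6)·R1: [0, -13/6, 3/2]
R3 ← R3 − (2/5)·R2: [0, 0, 0]
2 nonzero rows, so rank(C) = 2.
C has 3 columns; by rank–nullity, nullity = 3 − 2 = 1.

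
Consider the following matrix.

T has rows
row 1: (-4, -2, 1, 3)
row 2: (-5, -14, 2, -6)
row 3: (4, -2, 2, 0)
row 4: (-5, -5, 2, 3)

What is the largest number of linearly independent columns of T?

Row reduce to echelon form.
R2 ← R2 − (5/4)·R1: [0, -23/2, 3/4, -39/4]
R3 ← R3 + R1: [0, -4, 3, 3]
R4 ← R4 − (5/4)·R1: [0, -5/2, 3/4, -3/4]
R3 ← R3 − (8/23)·R2: [0, 0, 63/23, 147/23]
R4 ← R4 − (5/23)·R2: [0, 0, 27/46, 63/46]
R4 ← R4 − (3/14)·R3: [0, 0, 0, 0]
Echelon form has 3 nonzero rows, so rank(T) = 3.
The rank gives the maximum number of linearly independent columns: 3.

3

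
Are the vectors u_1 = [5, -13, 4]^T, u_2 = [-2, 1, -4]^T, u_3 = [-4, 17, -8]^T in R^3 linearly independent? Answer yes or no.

Form the matrix with these vectors as rows and row reduce.
R2 ← R2 + (2/5)·R1: [0, -21/5, -12/5]
R3 ← R3 + (4/5)·R1: [0, 33/5, -24/5]
R3 ← R3 + (11/7)·R2: [0, 0, -60/7]
3 nonzero rows, so the 3 vectors span a space of dimension 3.
Since 3 = 3, the vectors are linearly independent.

yes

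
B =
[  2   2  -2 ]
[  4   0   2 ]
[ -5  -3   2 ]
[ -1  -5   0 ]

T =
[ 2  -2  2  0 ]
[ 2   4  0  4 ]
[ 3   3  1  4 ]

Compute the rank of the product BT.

2

First compute BT:
[[  2,  -2,   2,   0],
 [ 14,  -2,  10,   8],
 [-10,   4,  -8,  -4],
 [-12, -18,  -2, -20]]
Now row reduce the product.
R2 ← R2 − (7)·R1: [0, 12, -4, 8]
R3 ← R3 + (5)·R1: [0, -6, 2, -4]
R4 ← R4 + (6)·R1: [0, -30, 10, -20]
R3 ← R3 + (1/2)·R2: [0, 0, 0, 0]
R4 ← R4 + (5/2)·R2: [0, 0, 0, 0]
2 nonzero rows, so rank(BT) = 2.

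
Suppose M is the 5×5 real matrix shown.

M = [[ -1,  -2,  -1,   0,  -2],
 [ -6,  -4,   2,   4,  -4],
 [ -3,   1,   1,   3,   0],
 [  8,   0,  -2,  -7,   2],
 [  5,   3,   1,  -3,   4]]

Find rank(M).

Row reduce to echelon form.
R2 ← R2 − (6)·R1: [0, 8, 8, 4, 8]
R3 ← R3 − (3)·R1: [0, 7, 4, 3, 6]
R4 ← R4 + (8)·R1: [0, -16, -10, -7, -14]
R5 ← R5 + (5)·R1: [0, -7, -4, -3, -6]
R3 ← R3 − (7/8)·R2: [0, 0, -3, -1/2, -1]
R4 ← R4 + (2)·R2: [0, 0, 6, 1, 2]
R5 ← R5 + (7/8)·R2: [0, 0, 3, 1/2, 1]
R4 ← R4 + (2)·R3: [0, 0, 0, 0, 0]
R5 ← R5 + R3: [0, 0, 0, 0, 0]
Echelon form has 3 nonzero rows, so rank(M) = 3.

3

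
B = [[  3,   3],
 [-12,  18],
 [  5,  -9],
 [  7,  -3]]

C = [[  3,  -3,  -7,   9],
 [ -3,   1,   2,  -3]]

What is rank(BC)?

2

First compute BC:
[[  0,  -6, -15,  18],
 [-90,  54, 120, -162],
 [ 42, -24, -53,  72],
 [ 30, -24, -55,  72]]
Now row reduce the product.
Swap R1 ↔ R2
R3 ← R3 + (7/15)·R1: [0, 6/5, 3, -18/5]
R4 ← R4 + (1/3)·R1: [0, -6, -15, 18]
R3 ← R3 + (1/5)·R2: [0, 0, 0, 0]
R4 ← R4 − R2: [0, 0, 0, 0]
2 nonzero rows, so rank(BC) = 2.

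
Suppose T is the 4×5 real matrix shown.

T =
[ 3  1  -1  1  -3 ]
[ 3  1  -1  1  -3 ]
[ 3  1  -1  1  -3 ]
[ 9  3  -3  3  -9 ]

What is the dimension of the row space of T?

1

Row reduce to echelon form.
R2 ← R2 − R1: [0, 0, 0, 0, 0]
R3 ← R3 − R1: [0, 0, 0, 0, 0]
R4 ← R4 − (3)·R1: [0, 0, 0, 0, 0]
Echelon form has 1 nonzero row, so rank(T) = 1.
The row space has dimension equal to the rank: 1.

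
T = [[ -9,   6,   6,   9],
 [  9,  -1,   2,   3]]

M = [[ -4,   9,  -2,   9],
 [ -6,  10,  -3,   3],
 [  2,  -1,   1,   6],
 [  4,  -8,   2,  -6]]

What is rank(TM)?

2

First compute TM:
[[ 48, -99,  24, -81],
 [-14,  45,  -7,  72]]
Now row reduce the product.
R2 ← R2 + (7/24)·R1: [0, 129/8, 0, 387/8]
2 nonzero rows, so rank(TM) = 2.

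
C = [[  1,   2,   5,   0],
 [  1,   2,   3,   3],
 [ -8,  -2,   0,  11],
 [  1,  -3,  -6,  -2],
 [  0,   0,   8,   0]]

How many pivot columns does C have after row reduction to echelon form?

Row reduce to echelon form.
R2 ← R2 − R1: [0, 0, -2, 3]
R3 ← R3 + (8)·R1: [0, 14, 40, 11]
R4 ← R4 − R1: [0, -5, -11, -2]
Swap R2 ↔ R3
R4 ← R4 + (5/14)·R2: [0, 0, 23/7, 27/14]
R4 ← R4 + (23/14)·R3: [0, 0, 0, 48/7]
R5 ← R5 + (4)·R3: [0, 0, 0, 12]
R5 ← R5 − (7/4)·R4: [0, 0, 0, 0]
Echelon form has 4 nonzero rows, so rank(C) = 4.
Each nonzero row contributes one pivot column: 4 pivot columns.

4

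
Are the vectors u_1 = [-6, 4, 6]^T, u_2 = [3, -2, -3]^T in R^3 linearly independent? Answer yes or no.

no

Form the matrix with these vectors as rows and row reduce.
R2 ← R2 + (1/2)·R1: [0, 0, 0]
1 nonzero row, so the 2 vectors span a space of dimension 1.
Since 1 < 2, the vectors are linearly dependent.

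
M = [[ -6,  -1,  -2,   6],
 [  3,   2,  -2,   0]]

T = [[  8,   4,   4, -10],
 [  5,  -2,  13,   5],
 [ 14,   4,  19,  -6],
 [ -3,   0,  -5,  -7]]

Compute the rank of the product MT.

First compute MT:
[[-99, -30, -105,  25],
 [  6,   0,   0,  -8]]
Now row reduce the product.
R2 ← R2 + (2/33)·R1: [0, -20/11, -70/11, -214/33]
2 nonzero rows, so rank(MT) = 2.

2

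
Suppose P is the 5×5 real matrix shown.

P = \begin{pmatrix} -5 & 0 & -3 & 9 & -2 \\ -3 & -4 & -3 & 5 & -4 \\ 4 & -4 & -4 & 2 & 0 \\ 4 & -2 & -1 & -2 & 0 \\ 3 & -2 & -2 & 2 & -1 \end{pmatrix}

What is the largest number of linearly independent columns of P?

Row reduce to echelon form.
R2 ← R2 − (3/5)·R1: [0, -4, -6/5, -2/5, -14/5]
R3 ← R3 + (4/5)·R1: [0, -4, -32/5, 46/5, -8/5]
R4 ← R4 + (4/5)·R1: [0, -2, -17/5, 26/5, -8/5]
R5 ← R5 + (3/5)·R1: [0, -2, -19/5, 37/5, -11/5]
R3 ← R3 − R2: [0, 0, -26/5, 48/5, 6/5]
R4 ← R4 − (1/2)·R2: [0, 0, -14/5, 27/5, -1/5]
R5 ← R5 − (1/2)·R2: [0, 0, -16/5, 38/5, -4/5]
R4 ← R4 − (7/13)·R3: [0, 0, 0, 3/13, -11/13]
R5 ← R5 − (8/13)·R3: [0, 0, 0, 22/13, -20/13]
R5 ← R5 − (22/3)·R4: [0, 0, 0, 0, 14/3]
Echelon form has 5 nonzero rows, so rank(P) = 5.
The rank gives the maximum number of linearly independent columns: 5.

5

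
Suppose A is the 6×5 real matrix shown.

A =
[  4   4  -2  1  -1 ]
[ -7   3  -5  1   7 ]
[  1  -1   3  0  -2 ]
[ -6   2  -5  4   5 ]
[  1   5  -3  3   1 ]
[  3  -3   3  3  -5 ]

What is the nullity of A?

Row reduce to echelon form.
R2 ← R2 + (7/4)·R1: [0, 10, -17/2, 11/4, 21/4]
R3 ← R3 − (1/4)·R1: [0, -2, 7/2, -1/4, -7/4]
R4 ← R4 + (3/2)·R1: [0, 8, -8, 11/2, 7/2]
R5 ← R5 − (1/4)·R1: [0, 4, -5/2, 11/4, 5/4]
R6 ← R6 − (3/4)·R1: [0, -6, 9/2, 9/4, -17/4]
R3 ← R3 + (1/5)·R2: [0, 0, 9/5, 3/10, -7/10]
R4 ← R4 − (4/5)·R2: [0, 0, -6/5, 33/10, -7/10]
R5 ← R5 − (2/5)·R2: [0, 0, 9/10, 33/20, -17/20]
R6 ← R6 + (3/5)·R2: [0, 0, -3/5, 39/10, -11/10]
R4 ← R4 + (2/3)·R3: [0, 0, 0, 7/2, -7/6]
R5 ← R5 − (1/2)·R3: [0, 0, 0, 3/2, -1/2]
R6 ← R6 + (1/3)·R3: [0, 0, 0, 4, -4/3]
R5 ← R5 − (3/7)·R4: [0, 0, 0, 0, 0]
R6 ← R6 − (8/7)·R4: [0, 0, 0, 0, 0]
4 nonzero rows, so rank(A) = 4.
A has 5 columns; by rank–nullity, nullity = 5 − 4 = 1.

1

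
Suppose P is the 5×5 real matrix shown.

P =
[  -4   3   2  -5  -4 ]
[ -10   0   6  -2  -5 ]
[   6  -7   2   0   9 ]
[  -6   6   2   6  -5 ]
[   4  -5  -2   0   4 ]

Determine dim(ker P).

Row reduce to echelon form.
R2 ← R2 − (5/2)·R1: [0, -15/2, 1, 21/2, 5]
R3 ← R3 + (3/2)·R1: [0, -5/2, 5, -15/2, 3]
R4 ← R4 − (3/2)·R1: [0, 3/2, -1, 27/2, 1]
R5 ← R5 + R1: [0, -2, 0, -5, 0]
R3 ← R3 − (1/3)·R2: [0, 0, 14/3, -11, 4/3]
R4 ← R4 + (1/5)·R2: [0, 0, -4/5, 78/5, 2]
R5 ← R5 − (4/15)·R2: [0, 0, -4/15, -39/5, -4/3]
R4 ← R4 + (6/35)·R3: [0, 0, 0, 96/7, 78/35]
R5 ← R5 + (2/35)·R3: [0, 0, 0, -59/7, -44/35]
R5 ← R5 + (59/96)·R4: [0, 0, 0, 0, 9/80]
5 nonzero rows, so rank(P) = 5.
P has 5 columns; by rank–nullity, nullity = 5 − 5 = 0.

0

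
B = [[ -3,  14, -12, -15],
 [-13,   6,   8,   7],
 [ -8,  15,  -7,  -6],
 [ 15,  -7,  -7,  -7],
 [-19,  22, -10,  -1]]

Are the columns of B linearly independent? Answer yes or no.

yes

Row reduce B to echelon form.
R2 ← R2 − (13/3)·R1: [0, -164/3, 60, 72]
R3 ← R3 − (8/3)·R1: [0, -67/3, 25, 34]
R4 ← R4 + (5)·R1: [0, 63, -67, -82]
R5 ← R5 − (19/3)·R1: [0, -200/3, 66, 94]
R3 ← R3 − (67/164)·R2: [0, 0, 20/41, 188/41]
R4 ← R4 + (189/164)·R2: [0, 0, 88/41, 40/41]
R5 ← R5 − (50/41)·R2: [0, 0, -294/41, 254/41]
R4 ← R4 − (22/5)·R3: [0, 0, 0, -96/5]
R5 ← R5 + (147/10)·R3: [0, 0, 0, 368/5]
R5 ← R5 + (23/6)·R4: [0, 0, 0, 0]
4 pivots among 4 columns.
Every column is a pivot column, so the columns are linearly independent.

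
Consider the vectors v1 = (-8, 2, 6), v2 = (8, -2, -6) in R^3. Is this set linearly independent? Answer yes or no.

Form the matrix with these vectors as rows and row reduce.
R2 ← R2 + R1: [0, 0, 0]
1 nonzero row, so the 2 vectors span a space of dimension 1.
Since 1 < 2, the vectors are linearly dependent.

no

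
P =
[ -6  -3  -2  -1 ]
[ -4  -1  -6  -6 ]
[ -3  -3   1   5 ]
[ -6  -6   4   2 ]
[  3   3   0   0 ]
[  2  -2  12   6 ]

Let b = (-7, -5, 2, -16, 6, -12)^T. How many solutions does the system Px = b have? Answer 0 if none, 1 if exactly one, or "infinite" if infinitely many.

1

Row reduce the augmented matrix [P | b].
R2 ← R2 − (2/3)·R1: [0, 1, -14/3, -16/3, -1/3]
R3 ← R3 − (1/2)·R1: [0, -3/2, 2, 11/2, 11/2]
R4 ← R4 − R1: [0, -3, 6, 3, -9]
R5 ← R5 + (1/2)·R1: [0, 3/2, -1, -1/2, 5/2]
R6 ← R6 + (1/3)·R1: [0, -3, 34/3, 17/3, -43/3]
R3 ← R3 + (3/2)·R2: [0, 0, -5, -5/2, 5]
R4 ← R4 + (3)·R2: [0, 0, -8, -13, -10]
R5 ← R5 − (3/2)·R2: [0, 0, 6, 15/2, 3]
R6 ← R6 + (3)·R2: [0, 0, -8/3, -31/3, -46/3]
R4 ← R4 − (8/5)·R3: [0, 0, 0, -9, -18]
R5 ← R5 + (6/5)·R3: [0, 0, 0, 9/2, 9]
R6 ← R6 − (8/15)·R3: [0, 0, 0, -9, -18]
R5 ← R5 + (1/2)·R4: [0, 0, 0, 0, 0]
R6 ← R6 − R4: [0, 0, 0, 0, 0]
The echelon form has 4 nonzero rows, and every pivot lies in the first 4 columns, so rank(P) = rank([P|b]) = 4.
The system is consistent.
rank = 4 = number of unknowns, so the solution is unique.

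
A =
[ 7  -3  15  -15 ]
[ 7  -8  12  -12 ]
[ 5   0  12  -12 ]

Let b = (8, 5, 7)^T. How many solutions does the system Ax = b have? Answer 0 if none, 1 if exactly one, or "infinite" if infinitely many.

Row reduce the augmented matrix [A | b].
R2 ← R2 − R1: [0, -5, -3, 3, -3]
R3 ← R3 − (5/7)·R1: [0, 15/7, 9/7, -9/7, 9/7]
R3 ← R3 + (3/7)·R2: [0, 0, 0, 0, 0]
The echelon form has 2 nonzero rows, and every pivot lies in the first 4 columns, so rank(A) = rank([A|b]) = 2.
The system is consistent.
rank = 2 < 4 unknowns, so there are infinitely many solutions.

infinite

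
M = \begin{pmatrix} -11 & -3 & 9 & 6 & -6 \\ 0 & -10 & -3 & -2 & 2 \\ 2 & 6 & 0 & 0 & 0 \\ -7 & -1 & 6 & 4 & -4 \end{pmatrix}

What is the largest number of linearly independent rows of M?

Row reduce to echelon form.
R3 ← R3 + (2/11)·R1: [0, 60/11, 18/11, 12/11, -12/11]
R4 ← R4 − (7/11)·R1: [0, 10/11, 3/11, 2/11, -2/11]
R3 ← R3 + (6/11)·R2: [0, 0, 0, 0, 0]
R4 ← R4 + (1/11)·R2: [0, 0, 0, 0, 0]
Echelon form has 2 nonzero rows, so rank(M) = 2.
The rank gives the maximum number of linearly independent rows: 2.

2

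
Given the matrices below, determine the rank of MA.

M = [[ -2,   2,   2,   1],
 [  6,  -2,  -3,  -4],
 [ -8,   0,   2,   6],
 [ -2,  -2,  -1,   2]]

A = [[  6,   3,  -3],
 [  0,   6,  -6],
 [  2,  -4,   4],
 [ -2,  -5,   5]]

First compute MA:
[[-10,  -7,   7],
 [ 38,  38, -38],
 [-56, -62,  62],
 [-18, -24,  24]]
Now row reduce the product.
R2 ← R2 + (19/5)·R1: [0, 57/5, -57/5]
R3 ← R3 − (28/5)·R1: [0, -114/5, 114/5]
R4 ← R4 − (9/5)·R1: [0, -57/5, 57/5]
R3 ← R3 + (2)·R2: [0, 0, 0]
R4 ← R4 + R2: [0, 0, 0]
2 nonzero rows, so rank(MA) = 2.

2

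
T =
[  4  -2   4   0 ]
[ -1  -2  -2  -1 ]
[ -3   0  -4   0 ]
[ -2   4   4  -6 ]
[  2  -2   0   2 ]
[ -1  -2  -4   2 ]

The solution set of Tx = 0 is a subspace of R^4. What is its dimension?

1

Row reduce to echelon form.
R2 ← R2 + (1/4)·R1: [0, -5/2, -1, -1]
R3 ← R3 + (3/4)·R1: [0, -3/2, -1, 0]
R4 ← R4 + (1/2)·R1: [0, 3, 6, -6]
R5 ← R5 − (1/2)·R1: [0, -1, -2, 2]
R6 ← R6 + (1/4)·R1: [0, -5/2, -3, 2]
R3 ← R3 − (3/5)·R2: [0, 0, -2/5, 3/5]
R4 ← R4 + (6/5)·R2: [0, 0, 24/5, -36/5]
R5 ← R5 − (2/5)·R2: [0, 0, -8/5, 12/5]
R6 ← R6 − R2: [0, 0, -2, 3]
R4 ← R4 + (12)·R3: [0, 0, 0, 0]
R5 ← R5 − (4)·R3: [0, 0, 0, 0]
R6 ← R6 − (5)·R3: [0, 0, 0, 0]
3 nonzero rows, so rank(T) = 3.
T has 4 columns; by rank–nullity, nullity = 4 − 3 = 1.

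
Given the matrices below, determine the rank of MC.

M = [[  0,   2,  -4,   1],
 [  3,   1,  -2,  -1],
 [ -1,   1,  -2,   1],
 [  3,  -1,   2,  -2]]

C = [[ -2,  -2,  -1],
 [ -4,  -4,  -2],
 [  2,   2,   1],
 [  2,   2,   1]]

First compute MC:
[[-14, -14,  -7],
 [-16, -16,  -8],
 [ -4,  -4,  -2],
 [ -2,  -2,  -1]]
Now row reduce the product.
R2 ← R2 − (8/7)·R1: [0, 0, 0]
R3 ← R3 − (2/7)·R1: [0, 0, 0]
R4 ← R4 − (1/7)·R1: [0, 0, 0]
1 nonzero row, so rank(MC) = 1.

1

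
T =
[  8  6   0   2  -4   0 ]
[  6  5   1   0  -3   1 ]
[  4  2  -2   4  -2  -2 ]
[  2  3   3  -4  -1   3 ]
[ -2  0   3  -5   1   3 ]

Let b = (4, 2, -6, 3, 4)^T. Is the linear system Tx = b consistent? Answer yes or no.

Row reduce the augmented matrix [T | b].
R2 ← R2 − (3/4)·R1: [0, 1/2, 1, -3/2, 0, 1, -1]
R3 ← R3 − (1/2)·R1: [0, -1, -2, 3, 0, -2, -8]
R4 ← R4 − (1/4)·R1: [0, 3/2, 3, -9/2, 0, 3, 2]
R5 ← R5 + (1/4)·R1: [0, 3/2, 3, -9/2, 0, 3, 5]
R3 ← R3 + (2)·R2: [0, 0, 0, 0, 0, 0, -10]
R4 ← R4 − (3)·R2: [0, 0, 0, 0, 0, 0, 5]
R5 ← R5 − (3)·R2: [0, 0, 0, 0, 0, 0, 8]
R4 ← R4 + (1/2)·R3: [0, 0, 0, 0, 0, 0, 0]
R5 ← R5 + (4/5)·R3: [0, 0, 0, 0, 0, 0, 0]
The echelon form has 3 nonzero rows; the last pivot sits in the augmented column, so rank(T) = 2 but rank([T|b]) = 3.
Since the ranks differ, the system is inconsistent.

no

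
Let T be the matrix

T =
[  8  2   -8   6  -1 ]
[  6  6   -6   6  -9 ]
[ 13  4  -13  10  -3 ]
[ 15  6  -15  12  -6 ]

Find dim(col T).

2

Row reduce to echelon form.
R2 ← R2 − (3/4)·R1: [0, 9/2, 0, 3/2, -33/4]
R3 ← R3 − (13/8)·R1: [0, 3/4, 0, 1/4, -11/8]
R4 ← R4 − (15/8)·R1: [0, 9/4, 0, 3/4, -33/8]
R3 ← R3 − (1/6)·R2: [0, 0, 0, 0, 0]
R4 ← R4 − (1/2)·R2: [0, 0, 0, 0, 0]
Echelon form has 2 nonzero rows, so rank(T) = 2.
The column space has dimension equal to the rank: 2.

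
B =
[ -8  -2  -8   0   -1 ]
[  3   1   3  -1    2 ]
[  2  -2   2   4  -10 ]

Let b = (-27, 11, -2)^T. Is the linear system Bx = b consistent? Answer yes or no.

Row reduce the augmented matrix [B | b].
R2 ← R2 + (3/8)·R1: [0, 1/4, 0, -1, 13/8, 7/8]
R3 ← R3 + (1/4)·R1: [0, -5/2, 0, 4, -41/4, -35/4]
R3 ← R3 + (10)·R2: [0, 0, 0, -6, 6, 0]
The echelon form has 3 nonzero rows, and every pivot lies in the first 5 columns, so rank(B) = rank([B|b]) = 3.
The system is consistent.

yes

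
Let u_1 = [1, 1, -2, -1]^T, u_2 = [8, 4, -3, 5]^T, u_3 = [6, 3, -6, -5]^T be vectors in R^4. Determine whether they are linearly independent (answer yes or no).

Form the matrix with these vectors as rows and row reduce.
R2 ← R2 − (8)·R1: [0, -4, 13, 13]
R3 ← R3 − (6)·R1: [0, -3, 6, 1]
R3 ← R3 − (3/4)·R2: [0, 0, -15/4, -35/4]
3 nonzero rows, so the 3 vectors span a space of dimension 3.
Since 3 = 3, the vectors are linearly independent.

yes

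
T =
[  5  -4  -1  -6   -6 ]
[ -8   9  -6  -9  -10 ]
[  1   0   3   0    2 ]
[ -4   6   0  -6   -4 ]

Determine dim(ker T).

2

Row reduce to echelon form.
R2 ← R2 + (8/5)·R1: [0, 13/5, -38/5, -93/5, -98/5]
R3 ← R3 − (1/5)·R1: [0, 4/5, 16/5, 6/5, 16/5]
R4 ← R4 + (4/5)·R1: [0, 14/5, -4/5, -54/5, -44/5]
R3 ← R3 − (4/13)·R2: [0, 0, 72/13, 90/13, 120/13]
R4 ← R4 − (14/13)·R2: [0, 0, 96/13, 120/13, 160/13]
R4 ← R4 − (4/3)·R3: [0, 0, 0, 0, 0]
3 nonzero rows, so rank(T) = 3.
T has 5 columns; by rank–nullity, nullity = 5 − 3 = 2.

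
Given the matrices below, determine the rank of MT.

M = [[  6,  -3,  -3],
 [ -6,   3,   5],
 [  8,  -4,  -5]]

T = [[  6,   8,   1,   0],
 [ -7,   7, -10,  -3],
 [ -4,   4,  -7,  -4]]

First compute MT:
[[ 69,  15,  57,  21],
 [-77,  -7, -71, -29],
 [ 96,  16,  83,  32]]
Now row reduce the product.
R2 ← R2 + (77/69)·R1: [0, 224/23, -170/23, -128/23]
R3 ← R3 − (32/23)·R1: [0, -112/23, 85/23, 64/23]
R3 ← R3 + (1/2)·R2: [0, 0, 0, 0]
2 nonzero rows, so rank(MT) = 2.

2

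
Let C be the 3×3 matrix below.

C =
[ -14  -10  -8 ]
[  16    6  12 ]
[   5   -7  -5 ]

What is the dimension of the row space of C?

3

Row reduce to echelon form.
R2 ← R2 + (8/7)·R1: [0, -38/7, 20/7]
R3 ← R3 + (5/14)·R1: [0, -74/7, -55/7]
R3 ← R3 − (37/19)·R2: [0, 0, -255/19]
Echelon form has 3 nonzero rows, so rank(C) = 3.
The row space has dimension equal to the rank: 3.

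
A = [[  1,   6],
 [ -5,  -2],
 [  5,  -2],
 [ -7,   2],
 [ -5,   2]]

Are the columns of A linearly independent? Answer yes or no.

Row reduce A to echelon form.
R2 ← R2 + (5)·R1: [0, 28]
R3 ← R3 − (5)·R1: [0, -32]
R4 ← R4 + (7)·R1: [0, 44]
R5 ← R5 + (5)·R1: [0, 32]
R3 ← R3 + (8/7)·R2: [0, 0]
R4 ← R4 − (11/7)·R2: [0, 0]
R5 ← R5 − (8/7)·R2: [0, 0]
2 pivots among 2 columns.
Every column is a pivot column, so the columns are linearly independent.

yes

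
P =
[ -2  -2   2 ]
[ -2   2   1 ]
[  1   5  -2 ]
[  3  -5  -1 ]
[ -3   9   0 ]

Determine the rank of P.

Row reduce to echelon form.
R2 ← R2 − R1: [0, 4, -1]
R3 ← R3 + (1/2)·R1: [0, 4, -1]
R4 ← R4 + (3/2)·R1: [0, -8, 2]
R5 ← R5 − (3/2)·R1: [0, 12, -3]
R3 ← R3 − R2: [0, 0, 0]
R4 ← R4 + (2)·R2: [0, 0, 0]
R5 ← R5 − (3)·R2: [0, 0, 0]
Echelon form has 2 nonzero rows, so rank(P) = 2.

2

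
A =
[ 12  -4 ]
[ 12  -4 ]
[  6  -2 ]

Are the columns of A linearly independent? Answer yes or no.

Row reduce A to echelon form.
R2 ← R2 − R1: [0, 0]
R3 ← R3 − (1/2)·R1: [0, 0]
1 pivot among 2 columns.
Only 1 < 2 pivot columns, so the columns are linearly dependent.

no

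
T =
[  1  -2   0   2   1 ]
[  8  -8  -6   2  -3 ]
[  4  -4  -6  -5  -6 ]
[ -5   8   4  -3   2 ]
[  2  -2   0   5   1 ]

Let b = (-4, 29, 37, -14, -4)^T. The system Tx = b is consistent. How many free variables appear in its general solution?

1

Row reduce the augmented matrix [T | b].
R2 ← R2 − (8)·R1: [0, 8, -6, -14, -11, 61]
R3 ← R3 − (4)·R1: [0, 4, -6, -13, -10, 53]
R4 ← R4 + (5)·R1: [0, -2, 4, 7, 7, -34]
R5 ← R5 − (2)·R1: [0, 2, 0, 1, -1, 4]
R3 ← R3 − (1/2)·R2: [0, 0, -3, -6, -9/2, 45/2]
R4 ← R4 + (1/4)·R2: [0, 0, 5/2, 7/2, 17/4, -75/4]
R5 ← R5 − (1/4)·R2: [0, 0, 3/2, 9/2, 7/4, -45/4]
R4 ← R4 + (5/6)·R3: [0, 0, 0, -3/2, 1/2, 0]
R5 ← R5 + (1/2)·R3: [0, 0, 0, 3/2, -1/2, 0]
R5 ← R5 + R4: [0, 0, 0, 0, 0, 0]
The echelon form has 4 nonzero rows, and every pivot lies in the first 5 columns, so rank(T) = rank([T|b]) = 4.
The system is consistent.
Free variables = (unknowns) − (rank) = 5 − 4 = 1.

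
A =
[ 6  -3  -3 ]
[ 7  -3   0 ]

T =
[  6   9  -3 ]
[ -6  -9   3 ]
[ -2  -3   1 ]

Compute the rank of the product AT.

First compute AT:
[[ 60,  90, -30],
 [ 60,  90, -30]]
Now row reduce the product.
R2 ← R2 − R1: [0, 0, 0]
1 nonzero row, so rank(AT) = 1.

1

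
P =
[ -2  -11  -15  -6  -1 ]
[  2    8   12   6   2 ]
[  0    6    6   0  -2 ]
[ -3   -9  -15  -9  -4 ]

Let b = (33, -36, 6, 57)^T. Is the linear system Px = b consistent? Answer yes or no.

yes

Row reduce the augmented matrix [P | b].
R2 ← R2 + R1: [0, -3, -3, 0, 1, -3]
R4 ← R4 − (3/2)·R1: [0, 15/2, 15/2, 0, -5/2, 15/2]
R3 ← R3 + (2)·R2: [0, 0, 0, 0, 0, 0]
R4 ← R4 + (5/2)·R2: [0, 0, 0, 0, 0, 0]
The echelon form has 2 nonzero rows, and every pivot lies in the first 5 columns, so rank(P) = rank([P|b]) = 2.
The system is consistent.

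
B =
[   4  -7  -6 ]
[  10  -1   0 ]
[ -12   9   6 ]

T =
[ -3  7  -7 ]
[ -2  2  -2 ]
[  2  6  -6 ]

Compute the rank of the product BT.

First compute BT:
[[-10, -22,  22],
 [-28,  68, -68],
 [ 30, -30,  30]]
Now row reduce the product.
R2 ← R2 − (14/5)·R1: [0, 648/5, -648/5]
R3 ← R3 + (3)·R1: [0, -96, 96]
R3 ← R3 + (20/27)·R2: [0, 0, 0]
2 nonzero rows, so rank(BT) = 2.

2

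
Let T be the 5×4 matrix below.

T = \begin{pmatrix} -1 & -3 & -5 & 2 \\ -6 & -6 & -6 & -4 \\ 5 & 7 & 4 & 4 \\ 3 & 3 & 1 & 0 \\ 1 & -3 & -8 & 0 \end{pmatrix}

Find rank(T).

4

Row reduce to echelon form.
R2 ← R2 − (6)·R1: [0, 12, 24, -16]
R3 ← R3 + (5)·R1: [0, -8, -21, 14]
R4 ← R4 + (3)·R1: [0, -6, -14, 6]
R5 ← R5 + R1: [0, -6, -13, 2]
R3 ← R3 + (2/3)·R2: [0, 0, -5, 10/3]
R4 ← R4 + (1/2)·R2: [0, 0, -2, -2]
R5 ← R5 + (1/2)·R2: [0, 0, -1, -6]
R4 ← R4 − (2/5)·R3: [0, 0, 0, -10/3]
R5 ← R5 − (1/5)·R3: [0, 0, 0, -20/3]
R5 ← R5 − (2)·R4: [0, 0, 0, 0]
Echelon form has 4 nonzero rows, so rank(T) = 4.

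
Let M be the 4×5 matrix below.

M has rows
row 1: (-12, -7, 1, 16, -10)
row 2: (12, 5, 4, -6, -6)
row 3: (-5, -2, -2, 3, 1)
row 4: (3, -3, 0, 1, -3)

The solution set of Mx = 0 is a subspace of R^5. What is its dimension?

1

Row reduce to echelon form.
R2 ← R2 + R1: [0, -2, 5, 10, -16]
R3 ← R3 − (5/12)·R1: [0, 11/12, -29/12, -11/3, 31/6]
R4 ← R4 + (1/4)·R1: [0, -19/4, 1/4, 5, -11/2]
R3 ← R3 + (11/24)·R2: [0, 0, -1/8, 11/12, -13/6]
R4 ← R4 − (19/8)·R2: [0, 0, -93/8, -75/4, 65/2]
R4 ← R4 − (93)·R3: [0, 0, 0, -104, 234]
4 nonzero rows, so rank(M) = 4.
M has 5 columns; by rank–nullity, nullity = 5 − 4 = 1.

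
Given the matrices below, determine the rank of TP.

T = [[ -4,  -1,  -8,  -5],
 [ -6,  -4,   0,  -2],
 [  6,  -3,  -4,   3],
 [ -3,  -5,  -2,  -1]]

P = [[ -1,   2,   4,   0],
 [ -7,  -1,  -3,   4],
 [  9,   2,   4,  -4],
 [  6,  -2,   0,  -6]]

First compute TP:
[[-91, -13, -45,  58],
 [ 22,  -4, -12,  -4],
 [ -3,   1,  17, -14],
 [ 14,  -3,  -5,  -6]]
Now row reduce the product.
R2 ← R2 + (22/91)·R1: [0, -50/7, -2082/91, 912/91]
R3 ← R3 − (3/91)·R1: [0, 10/7, 1682/91, -1448/91]
R4 ← R4 + (2/13)·R1: [0, -5, -155/13, 38/13]
R3 ← R3 + (1/5)·R2: [0, 0, 904/65, -904/65]
R4 ← R4 − (7/10)·R2: [0, 0, 266/65, -266/65]
R4 ← R4 − (133/452)·R3: [0, 0, 0, 0]
3 nonzero rows, so rank(TP) = 3.

3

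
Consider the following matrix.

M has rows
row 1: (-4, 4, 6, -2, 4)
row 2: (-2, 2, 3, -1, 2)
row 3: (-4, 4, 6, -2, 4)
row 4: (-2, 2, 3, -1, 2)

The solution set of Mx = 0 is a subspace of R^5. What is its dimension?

Row reduce to echelon form.
R2 ← R2 − (1/2)·R1: [0, 0, 0, 0, 0]
R3 ← R3 − R1: [0, 0, 0, 0, 0]
R4 ← R4 − (1/2)·R1: [0, 0, 0, 0, 0]
1 nonzero row, so rank(M) = 1.
M has 5 columns; by rank–nullity, nullity = 5 − 1 = 4.

4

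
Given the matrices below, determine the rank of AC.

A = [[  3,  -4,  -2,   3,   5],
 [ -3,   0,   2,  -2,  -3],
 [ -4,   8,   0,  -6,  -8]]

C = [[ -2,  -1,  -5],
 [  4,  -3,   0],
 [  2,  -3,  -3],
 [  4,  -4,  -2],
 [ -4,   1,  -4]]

2

First compute AC:
[[-34,   8, -35],
 [ 14,   2,  25],
 [ 48,  -4,  64]]
Now row reduce the product.
R2 ← R2 + (7/17)·R1: [0, 90/17, 180/17]
R3 ← R3 + (24/17)·R1: [0, 124/17, 248/17]
R3 ← R3 − (62/45)·R2: [0, 0, 0]
2 nonzero rows, so rank(AC) = 2.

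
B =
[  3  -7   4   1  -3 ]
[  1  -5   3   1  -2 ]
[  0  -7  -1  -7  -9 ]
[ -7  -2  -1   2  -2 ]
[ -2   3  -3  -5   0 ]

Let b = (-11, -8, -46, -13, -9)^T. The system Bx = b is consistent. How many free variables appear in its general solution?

0

Row reduce the augmented matrix [B | b].
R2 ← R2 − (1/3)·R1: [0, -8/3, 5/3, 2/3, -1, -13/3]
R4 ← R4 + (7/3)·R1: [0, -55/3, 25/3, 13/3, -9, -116/3]
R5 ← R5 + (2/3)·R1: [0, -5/3, -1/3, -13/3, -2, -49/3]
R3 ← R3 − (21/8)·R2: [0, 0, -43/8, -35/4, -51/8, -277/8]
R4 ← R4 − (55/8)·R2: [0, 0, -25/8, -1/4, -17/8, -71/8]
R5 ← R5 − (5/8)·R2: [0, 0, -11/8, -19/4, -11/8, -109/8]
R4 ← R4 − (25/43)·R3: [0, 0, 0, 208/43, 68/43, 484/43]
R5 ← R5 − (11/43)·R3: [0, 0, 0, -108/43, 11/43, -205/43]
R5 ← R5 + (27/52)·R4: [0, 0, 0, 0, 14/13, 14/13]
The echelon form has 5 nonzero rows, and every pivot lies in the first 5 columns, so rank(B) = rank([B|b]) = 5.
The system is consistent.
Free variables = (unknowns) − (rank) = 5 − 5 = 0.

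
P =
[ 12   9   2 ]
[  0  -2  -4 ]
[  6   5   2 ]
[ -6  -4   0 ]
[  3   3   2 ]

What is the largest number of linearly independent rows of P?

2

Row reduce to echelon form.
R3 ← R3 − (1/2)·R1: [0, 1/2, 1]
R4 ← R4 + (1/2)·R1: [0, 1/2, 1]
R5 ← R5 − (1/4)·R1: [0, 3/4, 3/2]
R3 ← R3 + (1/4)·R2: [0, 0, 0]
R4 ← R4 + (1/4)·R2: [0, 0, 0]
R5 ← R5 + (3/8)·R2: [0, 0, 0]
Echelon form has 2 nonzero rows, so rank(P) = 2.
The rank gives the maximum number of linearly independent rows: 2.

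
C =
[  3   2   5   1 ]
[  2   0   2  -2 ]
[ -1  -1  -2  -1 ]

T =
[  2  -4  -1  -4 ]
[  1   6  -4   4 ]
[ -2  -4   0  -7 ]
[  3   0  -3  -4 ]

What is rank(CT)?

First compute CT:
[[  1, -20, -14, -43],
 [ -6, -16,   4, -14],
 [ -2,   6,   8,  18]]
Now row reduce the product.
R2 ← R2 + (6)·R1: [0, -136, -80, -272]
R3 ← R3 + (2)·R1: [0, -34, -20, -68]
R3 ← R3 − (1/4)·R2: [0, 0, 0, 0]
2 nonzero rows, so rank(CT) = 2.

2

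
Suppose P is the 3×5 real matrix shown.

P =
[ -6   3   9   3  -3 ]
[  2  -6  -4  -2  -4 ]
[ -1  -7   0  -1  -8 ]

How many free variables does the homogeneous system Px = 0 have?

Row reduce to echelon form.
R2 ← R2 + (1/3)·R1: [0, -5, -1, -1, -5]
R3 ← R3 − (1/6)·R1: [0, -15/2, -3/2, -3/2, -15/2]
R3 ← R3 − (3/2)·R2: [0, 0, 0, 0, 0]
2 nonzero rows, so rank(P) = 2.
P has 5 columns; by rank–nullity, nullity = 5 − 2 = 3.

3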